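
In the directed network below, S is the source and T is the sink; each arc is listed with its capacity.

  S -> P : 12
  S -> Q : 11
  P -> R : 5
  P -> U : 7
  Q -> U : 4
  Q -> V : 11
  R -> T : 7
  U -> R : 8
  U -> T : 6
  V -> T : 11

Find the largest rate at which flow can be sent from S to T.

Augment S→P→R→T: bottleneck 5, flow now 5.
Augment S→P→U→T: bottleneck 6, flow now 11.
Augment S→Q→V→T: bottleneck 11, flow now 22.
Augment S→P→U→R→T: bottleneck 1, flow now 23.
No augmenting path remains; maximum flow = 23.
In the residual graph, reachable from S: {S}.
Min-cut edges: S→P (12), S→Q (11); capacity 12 + 11 = 23.
This cut is saturated, so no flow can exceed 23.

23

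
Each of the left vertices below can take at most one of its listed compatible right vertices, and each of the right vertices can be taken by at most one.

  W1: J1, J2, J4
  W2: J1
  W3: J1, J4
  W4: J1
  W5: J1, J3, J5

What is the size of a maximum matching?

Unit-capacity flow: source→left, listed edges, right→sink; max matching = max flow.
Augmenting path W1→J1 (+1); matched 1.
Augmenting path W3→J4 (+1); matched 2.
Augmenting path W5→J3 (+1); matched 3.
Augmenting path W2→J1→W1→J2 (+1); matched 4.
No augmenting path remains; maximum matching = 4.
König certificate: {W1, W3, W5, J1} is a vertex cover of size 4 (every listed pair touches it), so no matching can be larger.

4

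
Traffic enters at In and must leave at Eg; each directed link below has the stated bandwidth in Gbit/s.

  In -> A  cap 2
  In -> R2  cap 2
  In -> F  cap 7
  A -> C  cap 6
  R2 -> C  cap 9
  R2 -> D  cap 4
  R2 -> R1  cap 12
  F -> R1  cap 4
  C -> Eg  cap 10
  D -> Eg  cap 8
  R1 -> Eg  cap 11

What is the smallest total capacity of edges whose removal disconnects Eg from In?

8

Augment In→A→C→Eg: bottleneck 2, flow now 2.
Augment In→R2→C→Eg: bottleneck 2, flow now 4.
Augment In→F→R1→Eg: bottleneck 4, flow now 8.
No augmenting path remains; maximum flow = 8.
By max-flow min-cut, the minimum cut capacity equals the max flow.
In the residual graph, reachable from In: {In, F}.
Min-cut edges: In→A (2), In→R2 (2), F→R1 (4); capacity 2 + 2 + 4 = 8.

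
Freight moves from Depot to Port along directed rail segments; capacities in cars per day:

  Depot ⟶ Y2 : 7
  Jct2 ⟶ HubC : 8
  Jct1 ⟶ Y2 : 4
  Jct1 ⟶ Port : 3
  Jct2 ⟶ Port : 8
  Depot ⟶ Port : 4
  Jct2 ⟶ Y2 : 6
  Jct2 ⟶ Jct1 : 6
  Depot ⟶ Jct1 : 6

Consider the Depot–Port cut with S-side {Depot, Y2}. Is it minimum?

Given cut capacity: 6 + 4 = 10.
Augment Depot→Port: bottleneck 4, flow now 4.
Augment Depot→Jct1→Port: bottleneck 3, flow now 7.
No augmenting path remains; maximum flow = 7.
In the residual graph, reachable from Depot: {Depot, Jct1, Y2}.
Min-cut edges: Depot→Port (4), Jct1→Port (3); capacity 4 + 3 = 7.
Cut capacity 10 exceeds the max flow 7, so it is not minimum.

No — its capacity is 10, but the minimum cut has capacity 7.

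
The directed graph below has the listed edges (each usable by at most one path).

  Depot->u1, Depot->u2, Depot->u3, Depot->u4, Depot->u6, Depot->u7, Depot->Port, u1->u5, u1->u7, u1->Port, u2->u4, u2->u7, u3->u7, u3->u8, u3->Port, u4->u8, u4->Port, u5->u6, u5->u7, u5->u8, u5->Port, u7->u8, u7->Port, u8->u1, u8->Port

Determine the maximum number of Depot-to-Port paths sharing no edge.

6

Assign every edge capacity 1; by Menger, the answer equals the max flow.
Path Depot→Port (+1); total 1.
Path Depot→u1→Port (+1); total 2.
Path Depot→u3→Port (+1); total 3.
Path Depot→u4→Port (+1); total 4.
Path Depot→u7→Port (+1); total 5.
Path Depot→u2→u4→u8→Port (+1); total 6.
No residual Depot→Port path; max flow = 6.
Certifying cut of size 6: {Depot→Port, Depot→u1, Depot→u2, Depot→u3, Depot→u4, Depot→u7}.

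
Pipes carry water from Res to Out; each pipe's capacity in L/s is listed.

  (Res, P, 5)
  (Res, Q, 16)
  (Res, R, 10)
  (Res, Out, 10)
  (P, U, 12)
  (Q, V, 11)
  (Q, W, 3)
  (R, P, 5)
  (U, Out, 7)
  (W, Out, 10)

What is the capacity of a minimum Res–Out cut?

Augment Res→Out: bottleneck 10, flow now 10.
Augment Res→P→U→Out: bottleneck 5, flow now 15.
Augment Res→Q→W→Out: bottleneck 3, flow now 18.
Augment Res→R→P→U→Out: bottleneck 2, flow now 20.
No augmenting path remains; maximum flow = 20.
By max-flow min-cut, the minimum cut capacity equals the max flow.
In the residual graph, reachable from Res: {Res, P, Q, R, U, V}.
Min-cut edges: Res→Out (10), Q→W (3), U→Out (7); capacity 10 + 3 + 7 = 20.

20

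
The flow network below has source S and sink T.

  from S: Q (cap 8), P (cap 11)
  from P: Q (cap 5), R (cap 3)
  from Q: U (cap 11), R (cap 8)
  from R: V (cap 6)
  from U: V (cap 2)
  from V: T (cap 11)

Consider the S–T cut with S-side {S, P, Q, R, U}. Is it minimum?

Given cut capacity: 6 + 2 = 8.
Augment S→P→R→V→T: bottleneck 3, flow now 3.
Augment S→Q→R→V→T: bottleneck 3, flow now 6.
Augment S→Q→U→V→T: bottleneck 2, flow now 8.
No augmenting path remains; maximum flow = 8.
Cut capacity 8 equals the max flow, so it is a minimum cut.

Yes — it is a minimum cut (capacity 8).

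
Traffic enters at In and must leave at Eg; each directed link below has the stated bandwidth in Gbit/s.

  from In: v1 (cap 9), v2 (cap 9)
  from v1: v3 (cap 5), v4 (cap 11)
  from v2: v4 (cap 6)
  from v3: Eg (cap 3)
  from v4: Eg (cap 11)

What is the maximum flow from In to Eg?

Augment In→v1→v3→Eg: bottleneck 3, flow now 3.
Augment In→v1→v4→Eg: bottleneck 6, flow now 9.
Augment In→v2→v4→Eg: bottleneck 5, flow now 14.
No augmenting path remains; maximum flow = 14.
In the residual graph, reachable from In: {In, v1, v2, v3, v4}.
Min-cut edges: v3→Eg (3), v4→Eg (11); capacity 3 + 11 = 14.
This cut is saturated, so no flow can exceed 14.

14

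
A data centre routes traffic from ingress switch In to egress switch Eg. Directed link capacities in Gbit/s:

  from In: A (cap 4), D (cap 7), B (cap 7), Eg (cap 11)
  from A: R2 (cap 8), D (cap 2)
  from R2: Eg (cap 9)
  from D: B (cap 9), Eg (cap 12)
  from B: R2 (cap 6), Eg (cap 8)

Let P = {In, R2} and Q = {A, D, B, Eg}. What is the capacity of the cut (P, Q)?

Edges leaving {In, R2}: In→A (4), In→D (7), In→B (7), In→Eg (11), R2→Eg (9).
Cut capacity = 4 + 7 + 7 + 11 + 9 = 38.

38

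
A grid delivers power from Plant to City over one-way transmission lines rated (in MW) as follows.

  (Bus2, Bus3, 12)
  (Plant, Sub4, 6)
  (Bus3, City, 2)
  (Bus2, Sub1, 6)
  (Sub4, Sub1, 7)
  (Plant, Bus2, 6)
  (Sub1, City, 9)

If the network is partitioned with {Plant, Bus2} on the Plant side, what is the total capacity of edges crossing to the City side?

Edges leaving {Plant, Bus2}: Plant→Sub4 (6), Bus2→Sub1 (6), Bus2→Bus3 (12).
Cut capacity = 6 + 6 + 12 = 24.

24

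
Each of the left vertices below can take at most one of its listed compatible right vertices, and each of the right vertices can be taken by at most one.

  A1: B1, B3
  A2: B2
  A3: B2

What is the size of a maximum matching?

Unit-capacity flow: source→left, listed edges, right→sink; max matching = max flow.
Augmenting path A1→B1 (+1); matched 1.
Augmenting path A2→B2 (+1); matched 2.
No augmenting path remains; maximum matching = 2.
König certificate: {A1, B2} is a vertex cover of size 2 (every listed pair touches it), so no matching can be larger.

2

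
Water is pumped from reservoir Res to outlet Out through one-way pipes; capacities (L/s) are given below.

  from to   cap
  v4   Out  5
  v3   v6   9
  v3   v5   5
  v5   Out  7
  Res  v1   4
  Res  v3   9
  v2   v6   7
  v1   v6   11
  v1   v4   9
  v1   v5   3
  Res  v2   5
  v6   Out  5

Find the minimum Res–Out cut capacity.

Augment Res→v1→v4→Out: bottleneck 4, flow now 4.
Augment Res→v2→v6→Out: bottleneck 5, flow now 9.
Augment Res→v3→v5→Out: bottleneck 5, flow now 14.
No augmenting path remains; maximum flow = 14.
By max-flow min-cut, the minimum cut capacity equals the max flow.
In the residual graph, reachable from Res: {Res, v2, v3, v6}.
Min-cut edges: Res→v1 (4), v3→v5 (5), v6→Out (5); capacity 4 + 5 + 5 = 14.

14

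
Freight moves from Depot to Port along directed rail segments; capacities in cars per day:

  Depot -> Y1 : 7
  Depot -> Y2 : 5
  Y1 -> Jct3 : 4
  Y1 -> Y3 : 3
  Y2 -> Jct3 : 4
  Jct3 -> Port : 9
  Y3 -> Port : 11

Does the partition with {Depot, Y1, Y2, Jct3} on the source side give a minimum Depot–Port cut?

No — its capacity is 12, but the minimum cut has capacity 11.

Given cut capacity: 3 + 9 = 12.
Augment Depot→Y1→Jct3→Port: bottleneck 4, flow now 4.
Augment Depot→Y1→Y3→Port: bottleneck 3, flow now 7.
Augment Depot→Y2→Jct3→Port: bottleneck 4, flow now 11.
No augmenting path remains; maximum flow = 11.
In the residual graph, reachable from Depot: {Depot, Y2}.
Min-cut edges: Depot→Y1 (7), Y2→Jct3 (4); capacity 7 + 4 = 11.
Cut capacity 12 exceeds the max flow 11, so it is not minimum.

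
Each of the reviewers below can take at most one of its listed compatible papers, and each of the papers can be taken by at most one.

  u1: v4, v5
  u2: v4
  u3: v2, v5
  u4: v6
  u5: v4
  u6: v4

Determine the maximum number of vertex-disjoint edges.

Unit-capacity flow: source→left, listed edges, right→sink; max matching = max flow.
Augmenting path u1→v4 (+1); matched 1.
Augmenting path u3→v2 (+1); matched 2.
Augmenting path u4→v6 (+1); matched 3.
Augmenting path u2→v4→u1→v5 (+1); matched 4.
No augmenting path remains; maximum matching = 4.
König certificate: {u1, u3, u4, v4} is a vertex cover of size 4 (every listed pair touches it), so no matching can be larger.

4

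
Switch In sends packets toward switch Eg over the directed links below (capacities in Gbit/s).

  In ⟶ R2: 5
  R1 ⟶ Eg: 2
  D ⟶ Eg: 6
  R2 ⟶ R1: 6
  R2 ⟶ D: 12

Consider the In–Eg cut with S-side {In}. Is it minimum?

Yes — it is a minimum cut (capacity 5).

Given cut capacity: 5 = 5.
Augment In→R2→R1→Eg: bottleneck 2, flow now 2.
Augment In→R2→D→Eg: bottleneck 3, flow now 5.
No augmenting path remains; maximum flow = 5.
Cut capacity 5 equals the max flow, so it is a minimum cut.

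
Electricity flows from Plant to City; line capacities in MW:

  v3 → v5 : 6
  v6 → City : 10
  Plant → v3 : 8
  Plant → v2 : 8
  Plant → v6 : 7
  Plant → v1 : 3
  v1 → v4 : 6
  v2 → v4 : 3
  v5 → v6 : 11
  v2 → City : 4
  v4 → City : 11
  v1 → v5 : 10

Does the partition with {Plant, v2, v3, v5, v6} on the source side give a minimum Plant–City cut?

Given cut capacity: 3 + 3 + 4 + 10 = 20.
Augment Plant→v2→City: bottleneck 4, flow now 4.
Augment Plant→v6→City: bottleneck 7, flow now 11.
Augment Plant→v1→v4→City: bottleneck 3, flow now 14.
Augment Plant→v2→v4→City: bottleneck 3, flow now 17.
Augment Plant→v3→v5→v6→City: bottleneck 3, flow now 20.
No augmenting path remains; maximum flow = 20.
Cut capacity 20 equals the max flow, so it is a minimum cut.

Yes — it is a minimum cut (capacity 20).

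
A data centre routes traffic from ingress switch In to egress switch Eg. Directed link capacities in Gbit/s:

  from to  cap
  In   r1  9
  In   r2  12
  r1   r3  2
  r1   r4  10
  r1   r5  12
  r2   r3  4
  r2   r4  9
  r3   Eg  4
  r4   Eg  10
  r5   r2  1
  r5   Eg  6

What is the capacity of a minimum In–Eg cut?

20

Augment In→r1→r3→Eg: bottleneck 2, flow now 2.
Augment In→r1→r4→Eg: bottleneck 7, flow now 9.
Augment In→r2→r3→Eg: bottleneck 2, flow now 11.
Augment In→r2→r4→Eg: bottleneck 3, flow now 14.
Augment In→r2→r3→r1→r5→Eg: bottleneck 2, flow now 16. (uses reverse residual edge)
Augment In→r2→r4→r1→r5→Eg: bottleneck 4, flow now 20. (uses reverse residual edge)
No augmenting path remains; maximum flow = 20.
By max-flow min-cut, the minimum cut capacity equals the max flow.
In the residual graph, reachable from In: {In, r1, r2, r3, r4, r5}.
Min-cut edges: r3→Eg (4), r4→Eg (10), r5→Eg (6); capacity 4 + 10 + 6 = 20.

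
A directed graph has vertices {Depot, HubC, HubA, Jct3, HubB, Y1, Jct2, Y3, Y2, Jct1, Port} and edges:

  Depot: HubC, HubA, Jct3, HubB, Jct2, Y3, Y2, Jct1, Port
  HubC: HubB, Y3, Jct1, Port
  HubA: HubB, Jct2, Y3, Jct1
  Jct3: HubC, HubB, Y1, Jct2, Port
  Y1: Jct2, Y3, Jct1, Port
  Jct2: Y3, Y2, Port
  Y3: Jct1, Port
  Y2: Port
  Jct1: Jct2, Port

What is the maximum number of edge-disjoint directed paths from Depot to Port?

Assign every edge capacity 1; by Menger, the answer equals the max flow.
Path Depot→Port (+1); total 1.
Path Depot→HubC→Port (+1); total 2.
Path Depot→Jct3→Port (+1); total 3.
Path Depot→Jct2→Port (+1); total 4.
Path Depot→Y3→Port (+1); total 5.
Path Depot→Y2→Port (+1); total 6.
Path Depot→Jct1→Port (+1); total 7.
No residual Depot→Port path; max flow = 7.
Certifying cut of size 7: {Depot→HubC, Depot→Jct3, Depot→Port, Jct1→Port, Jct2→Port, Y2→Port, Y3→Port}.

7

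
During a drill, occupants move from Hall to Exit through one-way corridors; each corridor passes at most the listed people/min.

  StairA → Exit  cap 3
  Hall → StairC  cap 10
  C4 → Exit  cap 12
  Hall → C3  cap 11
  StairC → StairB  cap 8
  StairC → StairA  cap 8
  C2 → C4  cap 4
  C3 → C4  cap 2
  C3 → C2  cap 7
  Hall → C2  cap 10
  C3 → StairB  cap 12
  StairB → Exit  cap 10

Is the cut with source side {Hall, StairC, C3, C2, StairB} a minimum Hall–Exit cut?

No — its capacity is 24, but the minimum cut has capacity 19.

Given cut capacity: 8 + 2 + 4 + 10 = 24.
Augment Hall→StairC→StairA→Exit: bottleneck 3, flow now 3.
Augment Hall→StairC→StairB→Exit: bottleneck 7, flow now 10.
Augment Hall→C3→C4→Exit: bottleneck 2, flow now 12.
Augment Hall→C3→StairB→Exit: bottleneck 3, flow now 15.
Augment Hall→C2→C4→Exit: bottleneck 4, flow now 19.
No augmenting path remains; maximum flow = 19.
In the residual graph, reachable from Hall: {Hall, StairC, C3, C2, StairA, StairB}.
Min-cut edges: C3→C4 (2), C2→C4 (4), StairA→Exit (3), StairB→Exit (10); capacity 2 + 4 + 3 + 10 = 19.
Cut capacity 24 exceeds the max flow 19, so it is not minimum.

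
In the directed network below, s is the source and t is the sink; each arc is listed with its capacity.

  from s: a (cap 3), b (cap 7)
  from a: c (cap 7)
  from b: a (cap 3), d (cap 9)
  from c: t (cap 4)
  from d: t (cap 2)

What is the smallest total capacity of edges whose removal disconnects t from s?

6

Augment s→a→c→t: bottleneck 3, flow now 3.
Augment s→b→d→t: bottleneck 2, flow now 5.
Augment s→b→a→c→t: bottleneck 1, flow now 6.
No augmenting path remains; maximum flow = 6.
By max-flow min-cut, the minimum cut capacity equals the max flow.
In the residual graph, reachable from s: {s, a, b, c, d}.
Min-cut edges: c→t (4), d→t (2); capacity 4 + 2 = 6.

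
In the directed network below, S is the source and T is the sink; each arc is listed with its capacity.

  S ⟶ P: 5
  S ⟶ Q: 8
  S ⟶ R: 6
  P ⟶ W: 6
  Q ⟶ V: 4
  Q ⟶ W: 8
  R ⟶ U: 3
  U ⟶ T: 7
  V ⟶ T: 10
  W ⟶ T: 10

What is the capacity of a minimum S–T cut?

16

Augment S→P→W→T: bottleneck 5, flow now 5.
Augment S→Q→V→T: bottleneck 4, flow now 9.
Augment S→Q→W→T: bottleneck 4, flow now 13.
Augment S→R→U→T: bottleneck 3, flow now 16.
No augmenting path remains; maximum flow = 16.
By max-flow min-cut, the minimum cut capacity equals the max flow.
In the residual graph, reachable from S: {S, R}.
Min-cut edges: S→P (5), S→Q (8), R→U (3); capacity 5 + 8 + 3 = 16.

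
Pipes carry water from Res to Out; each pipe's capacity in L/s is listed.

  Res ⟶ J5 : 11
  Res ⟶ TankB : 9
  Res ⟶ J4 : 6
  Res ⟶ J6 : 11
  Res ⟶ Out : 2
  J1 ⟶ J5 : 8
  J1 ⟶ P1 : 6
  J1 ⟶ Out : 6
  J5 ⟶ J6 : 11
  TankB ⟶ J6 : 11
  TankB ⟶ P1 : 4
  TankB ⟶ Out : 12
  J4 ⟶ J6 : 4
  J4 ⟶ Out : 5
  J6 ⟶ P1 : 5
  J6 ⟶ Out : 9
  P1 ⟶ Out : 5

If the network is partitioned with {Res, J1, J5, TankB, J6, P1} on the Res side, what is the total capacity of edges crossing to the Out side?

40

Edges leaving {Res, J1, J5, TankB, J6, P1}: Res→J4 (6), Res→Out (2), J1→Out (6), TankB→Out (12), J6→Out (9), P1→Out (5).
Cut capacity = 6 + 2 + 6 + 12 + 9 + 5 = 40.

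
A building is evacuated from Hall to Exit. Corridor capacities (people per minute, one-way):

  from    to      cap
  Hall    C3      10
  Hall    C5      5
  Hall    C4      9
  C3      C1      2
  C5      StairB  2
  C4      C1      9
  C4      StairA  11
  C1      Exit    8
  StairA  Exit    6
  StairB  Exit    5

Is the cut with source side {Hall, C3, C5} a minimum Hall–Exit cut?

Yes — it is a minimum cut (capacity 13).

Given cut capacity: 9 + 2 + 2 = 13.
Augment Hall→C3→C1→Exit: bottleneck 2, flow now 2.
Augment Hall→C5→StairB→Exit: bottleneck 2, flow now 4.
Augment Hall→C4→C1→Exit: bottleneck 6, flow now 10.
Augment Hall→C4→StairA→Exit: bottleneck 3, flow now 13.
No augmenting path remains; maximum flow = 13.
Cut capacity 13 equals the max flow, so it is a minimum cut.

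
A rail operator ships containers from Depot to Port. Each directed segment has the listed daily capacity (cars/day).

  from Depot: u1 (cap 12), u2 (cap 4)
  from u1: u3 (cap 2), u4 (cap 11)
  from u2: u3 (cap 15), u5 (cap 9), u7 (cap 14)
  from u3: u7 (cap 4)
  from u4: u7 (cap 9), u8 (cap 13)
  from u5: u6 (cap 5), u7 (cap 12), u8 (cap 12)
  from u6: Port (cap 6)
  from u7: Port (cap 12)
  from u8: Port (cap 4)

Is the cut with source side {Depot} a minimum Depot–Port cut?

Yes — it is a minimum cut (capacity 16).

Given cut capacity: 12 + 4 = 16.
Augment Depot→u2→u7→Port: bottleneck 4, flow now 4.
Augment Depot→u1→u3→u7→Port: bottleneck 2, flow now 6.
Augment Depot→u1→u4→u7→Port: bottleneck 6, flow now 12.
Augment Depot→u1→u4→u8→Port: bottleneck 4, flow now 16.
No augmenting path remains; maximum flow = 16.
Cut capacity 16 equals the max flow, so it is a minimum cut.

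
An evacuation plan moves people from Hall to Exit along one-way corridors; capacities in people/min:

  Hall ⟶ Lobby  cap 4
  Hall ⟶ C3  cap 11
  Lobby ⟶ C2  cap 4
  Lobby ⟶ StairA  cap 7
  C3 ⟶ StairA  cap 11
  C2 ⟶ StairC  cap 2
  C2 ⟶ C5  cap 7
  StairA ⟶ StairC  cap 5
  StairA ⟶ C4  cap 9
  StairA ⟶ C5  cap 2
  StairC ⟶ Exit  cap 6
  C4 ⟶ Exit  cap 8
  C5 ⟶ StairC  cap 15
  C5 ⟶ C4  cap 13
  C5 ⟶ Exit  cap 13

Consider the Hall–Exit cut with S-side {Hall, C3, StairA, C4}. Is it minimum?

Given cut capacity: 4 + 5 + 2 + 8 = 19.
Augment Hall→Lobby→C2→StairC→Exit: bottleneck 2, flow now 2.
Augment Hall→Lobby→C2→C5→Exit: bottleneck 2, flow now 4.
Augment Hall→C3→StairA→StairC→Exit: bottleneck 4, flow now 8.
Augment Hall→C3→StairA→C4→Exit: bottleneck 7, flow now 15.
No augmenting path remains; maximum flow = 15.
In the residual graph, reachable from Hall: {Hall}.
Min-cut edges: Hall→Lobby (4), Hall→C3 (11); capacity 4 + 11 = 15.
Cut capacity 19 exceeds the max flow 15, so it is not minimum.

No — its capacity is 19, but the minimum cut has capacity 15.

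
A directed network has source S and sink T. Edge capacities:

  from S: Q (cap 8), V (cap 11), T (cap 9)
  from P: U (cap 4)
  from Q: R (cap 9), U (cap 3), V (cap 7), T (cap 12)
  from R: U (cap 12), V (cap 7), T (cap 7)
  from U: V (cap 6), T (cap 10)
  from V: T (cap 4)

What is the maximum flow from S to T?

Augment S→T: bottleneck 9, flow now 9.
Augment S→Q→T: bottleneck 8, flow now 17.
Augment S→V→T: bottleneck 4, flow now 21.
No augmenting path remains; maximum flow = 21.
In the residual graph, reachable from S: {S, V}.
Min-cut edges: S→Q (8), S→T (9), V→T (4); capacity 8 + 9 + 4 = 21.
This cut is saturated, so no flow can exceed 21.

21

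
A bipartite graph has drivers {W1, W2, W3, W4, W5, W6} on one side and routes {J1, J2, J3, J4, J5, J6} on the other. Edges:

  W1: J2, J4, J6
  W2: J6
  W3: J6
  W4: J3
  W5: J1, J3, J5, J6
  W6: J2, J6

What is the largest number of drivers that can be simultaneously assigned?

5

Unit-capacity flow: source→left, listed edges, right→sink; max matching = max flow.
Augmenting path W1→J2 (+1); matched 1.
Augmenting path W2→J6 (+1); matched 2.
Augmenting path W4→J3 (+1); matched 3.
Augmenting path W5→J1 (+1); matched 4.
Augmenting path W6→J2→W1→J4 (+1); matched 5.
No augmenting path remains; maximum matching = 5.
König certificate: {W1, W4, W5, W6, J6} is a vertex cover of size 5 (every listed pair touches it), so no matching can be larger.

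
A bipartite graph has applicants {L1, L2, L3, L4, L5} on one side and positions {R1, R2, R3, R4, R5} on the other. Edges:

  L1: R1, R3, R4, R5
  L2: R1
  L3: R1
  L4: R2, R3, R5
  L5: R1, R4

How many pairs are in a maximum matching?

4

Unit-capacity flow: source→left, listed edges, right→sink; max matching = max flow.
Augmenting path L1→R1 (+1); matched 1.
Augmenting path L4→R2 (+1); matched 2.
Augmenting path L5→R4 (+1); matched 3.
Augmenting path L2→R1→L1→R3 (+1); matched 4.
No augmenting path remains; maximum matching = 4.
König certificate: {L1, L4, L5, R1} is a vertex cover of size 4 (every listed pair touches it), so no matching can be larger.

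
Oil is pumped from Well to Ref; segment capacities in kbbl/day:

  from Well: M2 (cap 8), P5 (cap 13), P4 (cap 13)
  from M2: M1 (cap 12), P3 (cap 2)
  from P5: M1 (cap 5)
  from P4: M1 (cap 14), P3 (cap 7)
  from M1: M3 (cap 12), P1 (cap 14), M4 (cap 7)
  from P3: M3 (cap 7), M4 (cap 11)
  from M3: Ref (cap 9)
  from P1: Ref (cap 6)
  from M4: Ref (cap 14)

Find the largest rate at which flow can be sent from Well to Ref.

26

Augment Well→M2→M1→M3→Ref: bottleneck 8, flow now 8.
Augment Well→P5→M1→M3→Ref: bottleneck 1, flow now 9.
Augment Well→P5→M1→P1→Ref: bottleneck 4, flow now 13.
Augment Well→P4→M1→P1→Ref: bottleneck 2, flow now 15.
Augment Well→P4→M1→M4→Ref: bottleneck 7, flow now 22.
Augment Well→P4→P3→M4→Ref: bottleneck 4, flow now 26.
No augmenting path remains; maximum flow = 26.
In the residual graph, reachable from Well: {Well, P5}.
Min-cut edges: Well→M2 (8), Well→P4 (13), P5→M1 (5); capacity 8 + 13 + 5 = 26.
This cut is saturated, so no flow can exceed 26.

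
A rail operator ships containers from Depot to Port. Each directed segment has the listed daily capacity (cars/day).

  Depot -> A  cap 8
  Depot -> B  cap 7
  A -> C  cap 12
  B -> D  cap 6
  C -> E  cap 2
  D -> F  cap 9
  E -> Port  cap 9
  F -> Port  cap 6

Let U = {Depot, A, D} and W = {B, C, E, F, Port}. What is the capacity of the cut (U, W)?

Edges leaving {Depot, A, D}: Depot→B (7), A→C (12), D→F (9).
Cut capacity = 7 + 12 + 9 = 28.

28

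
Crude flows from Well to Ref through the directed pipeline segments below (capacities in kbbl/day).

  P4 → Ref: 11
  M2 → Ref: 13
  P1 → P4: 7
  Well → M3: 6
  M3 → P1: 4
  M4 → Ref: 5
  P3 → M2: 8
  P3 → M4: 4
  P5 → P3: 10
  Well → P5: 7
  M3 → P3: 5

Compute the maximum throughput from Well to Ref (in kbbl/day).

Augment Well→M3→P3→M4→Ref: bottleneck 4, flow now 4.
Augment Well→M3→P3→M2→Ref: bottleneck 1, flow now 5.
Augment Well→M3→P1→P4→Ref: bottleneck 1, flow now 6.
Augment Well→P5→P3→M2→Ref: bottleneck 7, flow now 13.
No augmenting path remains; maximum flow = 13.
In the residual graph, reachable from Well: {Well}.
Min-cut edges: Well→M3 (6), Well→P5 (7); capacity 6 + 7 = 13.
This cut is saturated, so no flow can exceed 13.

13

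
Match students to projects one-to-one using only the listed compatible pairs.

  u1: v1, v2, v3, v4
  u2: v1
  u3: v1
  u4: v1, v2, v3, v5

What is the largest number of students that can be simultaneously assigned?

3

Unit-capacity flow: source→left, listed edges, right→sink; max matching = max flow.
Augmenting path u1→v1 (+1); matched 1.
Augmenting path u4→v2 (+1); matched 2.
Augmenting path u2→v1→u1→v3 (+1); matched 3.
No augmenting path remains; maximum matching = 3.
König certificate: {u1, u4, v1} is a vertex cover of size 3 (every listed pair touches it), so no matching can be larger.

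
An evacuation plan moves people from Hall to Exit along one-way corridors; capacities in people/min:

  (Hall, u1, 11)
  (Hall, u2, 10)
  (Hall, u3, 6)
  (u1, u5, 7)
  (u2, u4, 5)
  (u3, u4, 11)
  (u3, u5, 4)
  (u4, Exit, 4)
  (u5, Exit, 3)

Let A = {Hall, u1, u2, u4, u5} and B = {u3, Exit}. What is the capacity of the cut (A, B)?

13

Edges leaving {Hall, u1, u2, u4, u5}: Hall→u3 (6), u4→Exit (4), u5→Exit (3).
Cut capacity = 6 + 4 + 3 = 13.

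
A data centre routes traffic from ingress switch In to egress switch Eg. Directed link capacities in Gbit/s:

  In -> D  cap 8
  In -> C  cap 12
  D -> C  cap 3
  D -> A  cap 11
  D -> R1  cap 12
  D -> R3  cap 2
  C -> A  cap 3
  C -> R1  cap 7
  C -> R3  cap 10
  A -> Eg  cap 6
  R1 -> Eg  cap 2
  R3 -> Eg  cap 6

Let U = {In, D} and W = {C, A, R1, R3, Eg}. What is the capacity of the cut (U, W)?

40

Edges leaving {In, D}: In→C (12), D→C (3), D→A (11), D→R1 (12), D→R3 (2).
Cut capacity = 12 + 3 + 11 + 12 + 2 = 40.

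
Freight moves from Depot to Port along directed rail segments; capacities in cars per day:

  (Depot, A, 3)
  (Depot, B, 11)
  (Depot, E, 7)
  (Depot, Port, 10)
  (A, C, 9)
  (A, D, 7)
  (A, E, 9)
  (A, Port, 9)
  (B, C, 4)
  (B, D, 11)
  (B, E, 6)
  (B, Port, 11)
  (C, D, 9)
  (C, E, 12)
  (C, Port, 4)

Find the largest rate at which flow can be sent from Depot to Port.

24

Augment Depot→Port: bottleneck 10, flow now 10.
Augment Depot→A→Port: bottleneck 3, flow now 13.
Augment Depot→B→Port: bottleneck 11, flow now 24.
No augmenting path remains; maximum flow = 24.
In the residual graph, reachable from Depot: {Depot, E}.
Min-cut edges: Depot→A (3), Depot→B (11), Depot→Port (10); capacity 3 + 11 + 10 = 24.
This cut is saturated, so no flow can exceed 24.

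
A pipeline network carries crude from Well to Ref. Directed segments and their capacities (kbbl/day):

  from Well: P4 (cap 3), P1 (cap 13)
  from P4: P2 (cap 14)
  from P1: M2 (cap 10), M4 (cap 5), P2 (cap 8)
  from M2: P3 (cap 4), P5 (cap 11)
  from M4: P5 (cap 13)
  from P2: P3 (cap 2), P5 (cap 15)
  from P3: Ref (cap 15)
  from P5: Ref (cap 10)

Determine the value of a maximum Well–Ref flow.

16

Augment Well→P4→P2→P3→Ref: bottleneck 2, flow now 2.
Augment Well→P4→P2→P5→Ref: bottleneck 1, flow now 3.
Augment Well→P1→M2→P3→Ref: bottleneck 4, flow now 7.
Augment Well→P1→M2→P5→Ref: bottleneck 6, flow now 13.
Augment Well→P1→M4→P5→Ref: bottleneck 3, flow now 16.
No augmenting path remains; maximum flow = 16.
In the residual graph, reachable from Well: {Well}.
Min-cut edges: Well→P4 (3), Well→P1 (13); capacity 3 + 13 = 16.
This cut is saturated, so no flow can exceed 16.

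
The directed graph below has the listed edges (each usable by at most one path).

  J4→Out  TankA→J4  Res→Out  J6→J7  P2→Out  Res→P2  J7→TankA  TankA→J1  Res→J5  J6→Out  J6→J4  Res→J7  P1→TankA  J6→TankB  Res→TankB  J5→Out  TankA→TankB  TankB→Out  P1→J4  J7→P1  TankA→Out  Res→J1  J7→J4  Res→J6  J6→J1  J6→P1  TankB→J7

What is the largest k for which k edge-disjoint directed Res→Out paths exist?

Assign every edge capacity 1; by Menger, the answer equals the max flow.
Path Res→Out (+1); total 1.
Path Res→J6→Out (+1); total 2.
Path Res→J5→Out (+1); total 3.
Path Res→P2→Out (+1); total 4.
Path Res→TankB→Out (+1); total 5.
Path Res→J7→TankA→Out (+1); total 6.
No residual Res→Out path; max flow = 6.
Certifying cut of size 6: {Res→J5, Res→J6, Res→J7, Res→Out, Res→P2, Res→TankB}.

6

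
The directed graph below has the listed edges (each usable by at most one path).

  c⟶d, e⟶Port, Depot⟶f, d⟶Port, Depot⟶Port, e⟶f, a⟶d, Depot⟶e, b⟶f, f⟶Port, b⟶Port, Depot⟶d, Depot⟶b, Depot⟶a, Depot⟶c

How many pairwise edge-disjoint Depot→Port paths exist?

Assign every edge capacity 1; by Menger, the answer equals the max flow.
Path Depot→Port (+1); total 1.
Path Depot→b→Port (+1); total 2.
Path Depot→d→Port (+1); total 3.
Path Depot→e→Port (+1); total 4.
Path Depot→f→Port (+1); total 5.
No residual Depot→Port path; max flow = 5.
Certifying cut of size 5: {Depot→Port, Depot→b, Depot→e, Depot→f, d→Port}.

5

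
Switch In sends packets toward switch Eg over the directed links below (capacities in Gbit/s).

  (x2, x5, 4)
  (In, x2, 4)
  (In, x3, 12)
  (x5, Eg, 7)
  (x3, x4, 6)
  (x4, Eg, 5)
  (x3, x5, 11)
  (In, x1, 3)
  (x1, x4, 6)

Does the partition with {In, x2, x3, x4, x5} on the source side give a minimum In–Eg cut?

No — its capacity is 15, but the minimum cut has capacity 12.

Given cut capacity: 3 + 5 + 7 = 15.
Augment In→x1→x4→Eg: bottleneck 3, flow now 3.
Augment In→x2→x5→Eg: bottleneck 4, flow now 7.
Augment In→x3→x4→Eg: bottleneck 2, flow now 9.
Augment In→x3→x5→Eg: bottleneck 3, flow now 12.
No augmenting path remains; maximum flow = 12.
In the residual graph, reachable from In: {In, x1, x2, x3, x4, x5}.
Min-cut edges: x4→Eg (5), x5→Eg (7); capacity 5 + 7 = 12.
Cut capacity 15 exceeds the max flow 12, so it is not minimum.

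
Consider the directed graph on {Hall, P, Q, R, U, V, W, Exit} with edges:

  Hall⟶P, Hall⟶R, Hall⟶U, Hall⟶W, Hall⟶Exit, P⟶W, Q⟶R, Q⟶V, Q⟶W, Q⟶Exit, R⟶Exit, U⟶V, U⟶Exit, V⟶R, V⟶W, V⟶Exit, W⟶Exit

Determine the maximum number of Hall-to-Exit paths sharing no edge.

Assign every edge capacity 1; by Menger, the answer equals the max flow.
Path Hall→Exit (+1); total 1.
Path Hall→R→Exit (+1); total 2.
Path Hall→U→Exit (+1); total 3.
Path Hall→W→Exit (+1); total 4.
No residual Hall→Exit path; max flow = 4.
Certifying cut of size 4: {Hall→Exit, Hall→R, Hall→U, W→Exit}.

4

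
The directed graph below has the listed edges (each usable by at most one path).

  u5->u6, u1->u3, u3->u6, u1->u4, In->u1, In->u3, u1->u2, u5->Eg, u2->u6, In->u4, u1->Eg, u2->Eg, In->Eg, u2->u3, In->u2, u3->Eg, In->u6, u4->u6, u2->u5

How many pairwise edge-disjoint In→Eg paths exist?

4

Assign every edge capacity 1; by Menger, the answer equals the max flow.
Path In→Eg (+1); total 1.
Path In→u1→Eg (+1); total 2.
Path In→u2→Eg (+1); total 3.
Path In→u3→Eg (+1); total 4.
No residual In→Eg path; max flow = 4.
Certifying cut of size 4: {In→Eg, In→u1, In→u2, In→u3}.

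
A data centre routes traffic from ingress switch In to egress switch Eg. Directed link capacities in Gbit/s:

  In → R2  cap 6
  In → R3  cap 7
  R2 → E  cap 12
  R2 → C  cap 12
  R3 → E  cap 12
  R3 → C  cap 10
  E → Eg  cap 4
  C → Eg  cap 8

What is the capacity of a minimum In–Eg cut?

Augment In→R2→E→Eg: bottleneck 4, flow now 4.
Augment In→R2→C→Eg: bottleneck 2, flow now 6.
Augment In→R3→C→Eg: bottleneck 6, flow now 12.
No augmenting path remains; maximum flow = 12.
By max-flow min-cut, the minimum cut capacity equals the max flow.
In the residual graph, reachable from In: {In, R2, R3, E, C}.
Min-cut edges: E→Eg (4), C→Eg (8); capacity 4 + 8 = 12.

12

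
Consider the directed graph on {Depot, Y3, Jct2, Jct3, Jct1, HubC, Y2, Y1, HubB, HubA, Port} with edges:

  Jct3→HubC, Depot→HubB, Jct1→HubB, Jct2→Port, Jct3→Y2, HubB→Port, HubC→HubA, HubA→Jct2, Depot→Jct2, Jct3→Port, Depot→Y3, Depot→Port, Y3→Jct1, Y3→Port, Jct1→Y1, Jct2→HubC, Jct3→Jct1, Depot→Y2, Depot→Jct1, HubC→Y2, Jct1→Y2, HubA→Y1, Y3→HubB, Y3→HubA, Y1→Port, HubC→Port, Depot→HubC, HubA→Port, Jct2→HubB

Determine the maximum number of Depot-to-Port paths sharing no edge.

6

Assign every edge capacity 1; by Menger, the answer equals the max flow.
Path Depot→Port (+1); total 1.
Path Depot→Y3→Port (+1); total 2.
Path Depot→Jct2→Port (+1); total 3.
Path Depot→HubC→Port (+1); total 4.
Path Depot→HubB→Port (+1); total 5.
Path Depot→Jct1→Y1→Port (+1); total 6.
No residual Depot→Port path; max flow = 6.
Certifying cut of size 6: {Depot→HubB, Depot→HubC, Depot→Jct1, Depot→Jct2, Depot→Port, Depot→Y3}.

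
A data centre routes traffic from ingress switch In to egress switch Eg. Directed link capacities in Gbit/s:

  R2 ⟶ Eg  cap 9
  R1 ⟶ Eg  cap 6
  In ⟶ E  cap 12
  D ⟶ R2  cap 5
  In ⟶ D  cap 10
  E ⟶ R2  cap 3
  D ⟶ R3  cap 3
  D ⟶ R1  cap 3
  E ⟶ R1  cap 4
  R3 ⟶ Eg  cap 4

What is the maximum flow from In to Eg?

17

Augment In→D→R3→Eg: bottleneck 3, flow now 3.
Augment In→D→R2→Eg: bottleneck 5, flow now 8.
Augment In→D→R1→Eg: bottleneck 2, flow now 10.
Augment In→E→R2→Eg: bottleneck 3, flow now 13.
Augment In→E→R1→Eg: bottleneck 4, flow now 17.
No augmenting path remains; maximum flow = 17.
In the residual graph, reachable from In: {In, E}.
Min-cut edges: In→D (10), E→R2 (3), E→R1 (4); capacity 10 + 3 + 4 = 17.
This cut is saturated, so no flow can exceed 17.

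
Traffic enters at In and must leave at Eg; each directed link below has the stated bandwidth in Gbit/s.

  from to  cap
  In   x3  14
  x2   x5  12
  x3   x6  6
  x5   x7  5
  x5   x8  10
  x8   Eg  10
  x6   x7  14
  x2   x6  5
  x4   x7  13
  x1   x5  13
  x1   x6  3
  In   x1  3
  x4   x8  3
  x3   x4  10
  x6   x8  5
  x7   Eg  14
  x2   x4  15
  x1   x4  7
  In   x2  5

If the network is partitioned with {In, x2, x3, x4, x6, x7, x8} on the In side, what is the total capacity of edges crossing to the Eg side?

39

Edges leaving {In, x2, x3, x4, x6, x7, x8}: In→x1 (3), x2→x5 (12), x7→Eg (14), x8→Eg (10).
Cut capacity = 3 + 12 + 14 + 10 = 39.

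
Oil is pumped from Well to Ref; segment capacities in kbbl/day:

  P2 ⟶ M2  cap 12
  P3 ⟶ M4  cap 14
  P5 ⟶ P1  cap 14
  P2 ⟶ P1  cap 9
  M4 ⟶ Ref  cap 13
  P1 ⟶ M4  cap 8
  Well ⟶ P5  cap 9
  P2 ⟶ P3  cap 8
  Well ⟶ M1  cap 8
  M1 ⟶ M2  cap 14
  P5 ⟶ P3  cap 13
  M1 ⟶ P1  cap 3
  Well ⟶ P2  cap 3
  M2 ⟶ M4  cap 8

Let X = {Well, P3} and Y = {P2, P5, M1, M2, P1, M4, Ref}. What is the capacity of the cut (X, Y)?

34

Edges leaving {Well, P3}: Well→P2 (3), Well→P5 (9), Well→M1 (8), P3→M4 (14).
Cut capacity = 3 + 9 + 8 + 14 = 34.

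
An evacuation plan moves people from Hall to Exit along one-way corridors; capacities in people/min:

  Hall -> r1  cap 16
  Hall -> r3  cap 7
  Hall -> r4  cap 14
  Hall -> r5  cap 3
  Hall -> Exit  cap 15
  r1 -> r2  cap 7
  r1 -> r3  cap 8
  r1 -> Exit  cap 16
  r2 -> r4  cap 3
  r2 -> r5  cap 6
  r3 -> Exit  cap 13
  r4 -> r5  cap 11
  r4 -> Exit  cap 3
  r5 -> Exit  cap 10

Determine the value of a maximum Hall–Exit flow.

Augment Hall→Exit: bottleneck 15, flow now 15.
Augment Hall→r1→Exit: bottleneck 16, flow now 31.
Augment Hall→r3→Exit: bottleneck 7, flow now 38.
Augment Hall→r4→Exit: bottleneck 3, flow now 41.
Augment Hall→r5→Exit: bottleneck 3, flow now 44.
Augment Hall→r4→r5→Exit: bottleneck 7, flow now 51.
No augmenting path remains; maximum flow = 51.
In the residual graph, reachable from Hall: {Hall, r4, r5}.
Min-cut edges: Hall→r1 (16), Hall→r3 (7), Hall→Exit (15), r4→Exit (3), r5→Exit (10); capacity 16 + 7 + 15 + 3 + 10 = 51.
This cut is saturated, so no flow can exceed 51.

51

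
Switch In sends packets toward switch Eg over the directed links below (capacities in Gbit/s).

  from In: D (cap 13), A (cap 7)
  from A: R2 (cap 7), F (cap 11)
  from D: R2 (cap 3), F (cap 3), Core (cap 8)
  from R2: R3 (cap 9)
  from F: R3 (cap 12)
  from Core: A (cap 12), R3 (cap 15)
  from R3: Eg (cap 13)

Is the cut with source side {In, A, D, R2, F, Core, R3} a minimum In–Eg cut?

Given cut capacity: 13 = 13.
Augment In→A→R2→R3→Eg: bottleneck 7, flow now 7.
Augment In→D→R2→R3→Eg: bottleneck 2, flow now 9.
Augment In→D→F→R3→Eg: bottleneck 3, flow now 12.
Augment In→D→Core→R3→Eg: bottleneck 1, flow now 13.
No augmenting path remains; maximum flow = 13.
Cut capacity 13 equals the max flow, so it is a minimum cut.

Yes — it is a minimum cut (capacity 13).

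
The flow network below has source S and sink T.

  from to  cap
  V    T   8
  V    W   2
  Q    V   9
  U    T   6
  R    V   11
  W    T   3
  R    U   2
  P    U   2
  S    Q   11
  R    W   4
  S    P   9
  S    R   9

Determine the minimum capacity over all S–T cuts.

Augment S→P→U→T: bottleneck 2, flow now 2.
Augment S→Q→V→T: bottleneck 8, flow now 10.
Augment S→R→U→T: bottleneck 2, flow now 12.
Augment S→R→W→T: bottleneck 3, flow now 15.
No augmenting path remains; maximum flow = 15.
By max-flow min-cut, the minimum cut capacity equals the max flow.
In the residual graph, reachable from S: {S, P, Q, R, V, W}.
Min-cut edges: P→U (2), R→U (2), V→T (8), W→T (3); capacity 2 + 2 + 8 + 3 = 15.

15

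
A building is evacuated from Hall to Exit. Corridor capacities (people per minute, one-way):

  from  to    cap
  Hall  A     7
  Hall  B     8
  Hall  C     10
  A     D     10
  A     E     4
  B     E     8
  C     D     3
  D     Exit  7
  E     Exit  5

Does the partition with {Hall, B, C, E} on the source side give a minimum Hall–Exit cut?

Given cut capacity: 7 + 3 + 5 = 15.
Augment Hall→A→D→Exit: bottleneck 7, flow now 7.
Augment Hall→B→E→Exit: bottleneck 5, flow now 12.
No augmenting path remains; maximum flow = 12.
In the residual graph, reachable from Hall: {Hall, A, B, C, D, E}.
Min-cut edges: D→Exit (7), E→Exit (5); capacity 7 + 5 = 12.
Cut capacity 15 exceeds the max flow 12, so it is not minimum.

No — its capacity is 15, but the minimum cut has capacity 12.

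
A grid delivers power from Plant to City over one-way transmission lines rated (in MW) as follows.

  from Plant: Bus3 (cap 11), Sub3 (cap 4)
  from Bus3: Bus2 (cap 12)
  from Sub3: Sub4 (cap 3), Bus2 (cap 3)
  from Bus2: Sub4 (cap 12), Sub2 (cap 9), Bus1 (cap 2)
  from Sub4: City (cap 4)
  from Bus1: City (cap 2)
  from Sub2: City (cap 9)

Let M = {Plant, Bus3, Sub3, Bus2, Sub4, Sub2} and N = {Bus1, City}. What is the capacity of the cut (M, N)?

15

Edges leaving {Plant, Bus3, Sub3, Bus2, Sub4, Sub2}: Bus2→Bus1 (2), Sub4→City (4), Sub2→City (9).
Cut capacity = 2 + 4 + 9 = 15.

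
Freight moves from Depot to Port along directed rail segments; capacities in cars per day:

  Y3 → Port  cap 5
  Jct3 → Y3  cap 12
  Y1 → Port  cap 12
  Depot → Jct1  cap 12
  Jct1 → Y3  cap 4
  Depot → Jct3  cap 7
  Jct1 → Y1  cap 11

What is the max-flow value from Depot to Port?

16

Augment Depot→Jct1→Y1→Port: bottleneck 11, flow now 11.
Augment Depot→Jct1→Y3→Port: bottleneck 1, flow now 12.
Augment Depot→Jct3→Y3→Port: bottleneck 4, flow now 16.
No augmenting path remains; maximum flow = 16.
In the residual graph, reachable from Depot: {Depot, Jct1, Jct3, Y3}.
Min-cut edges: Jct1→Y1 (11), Y3→Port (5); capacity 11 + 5 = 16.
This cut is saturated, so no flow can exceed 16.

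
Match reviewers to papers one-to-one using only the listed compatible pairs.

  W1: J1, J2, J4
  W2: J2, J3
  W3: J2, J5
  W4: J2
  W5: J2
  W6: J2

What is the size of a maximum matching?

Unit-capacity flow: source→left, listed edges, right→sink; max matching = max flow.
Augmenting path W1→J1 (+1); matched 1.
Augmenting path W2→J2 (+1); matched 2.
Augmenting path W3→J5 (+1); matched 3.
Augmenting path W4→J2→W2→J3 (+1); matched 4.
No augmenting path remains; maximum matching = 4.
König certificate: {W1, W2, W3, J2} is a vertex cover of size 4 (every listed pair touches it), so no matching can be larger.

4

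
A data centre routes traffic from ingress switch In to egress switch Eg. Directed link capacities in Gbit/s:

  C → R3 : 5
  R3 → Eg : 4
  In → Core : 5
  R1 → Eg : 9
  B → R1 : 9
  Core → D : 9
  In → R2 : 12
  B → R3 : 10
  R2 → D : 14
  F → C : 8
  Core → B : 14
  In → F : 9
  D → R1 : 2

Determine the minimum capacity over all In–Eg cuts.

Augment In→Core→D→R1→Eg: bottleneck 2, flow now 2.
Augment In→Core→B→R1→Eg: bottleneck 3, flow now 5.
Augment In→F→C→R3→Eg: bottleneck 4, flow now 9.
Augment In→R2→D→Core→B→R1→Eg: bottleneck 2, flow now 11. (uses reverse residual edge)
No augmenting path remains; maximum flow = 11.
By max-flow min-cut, the minimum cut capacity equals the max flow.
In the residual graph, reachable from In: {In, R2, F, D, C, R3}.
Min-cut edges: In→Core (5), D→R1 (2), R3→Eg (4); capacity 5 + 2 + 4 = 11.

11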